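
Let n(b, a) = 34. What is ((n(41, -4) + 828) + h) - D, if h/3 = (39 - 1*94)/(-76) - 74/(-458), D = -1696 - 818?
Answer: 58802125/17404 ≈ 3378.7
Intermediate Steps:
D = -2514
h = 46221/17404 (h = 3*((39 - 1*94)/(-76) - 74/(-458)) = 3*((39 - 94)*(-1/76) - 74*(-1/458)) = 3*(-55*(-1/76) + 37/229) = 3*(55/76 + 37/229) = 3*(15407/17404) = 46221/17404 ≈ 2.6558)
((n(41, -4) + 828) + h) - D = ((34 + 828) + 46221/17404) - 1*(-2514) = (862 + 46221/17404) + 2514 = 15048469/17404 + 2514 = 58802125/17404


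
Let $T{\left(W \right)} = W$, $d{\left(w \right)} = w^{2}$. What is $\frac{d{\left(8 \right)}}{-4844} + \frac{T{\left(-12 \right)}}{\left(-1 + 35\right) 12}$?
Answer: $- \frac{1755}{41174} \approx -0.042624$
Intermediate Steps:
$\frac{d{\left(8 \right)}}{-4844} + \frac{T{\left(-12 \right)}}{\left(-1 + 35\right) 12} = \frac{8^{2}}{-4844} - \frac{12}{\left(-1 + 35\right) 12} = 64 \left(- \frac{1}{4844}\right) - \frac{12}{34 \cdot 12} = - \frac{16}{1211} - \frac{12}{408} = - \frac{16}{1211} - \frac{1}{34} = - \frac{1755}{41174}$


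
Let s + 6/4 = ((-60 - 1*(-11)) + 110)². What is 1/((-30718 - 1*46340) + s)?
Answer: -2/146677 ≈ -1.3635e-5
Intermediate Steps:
s = 7439/2 (s = -3/2 + ((-60 - 1*(-11)) + 110)² = -3/2 + ((-60 + 11) + 110)² = -3/2 + (-49 + 110)² = -3/2 + 61² = -3/2 + 3721 = 7439/2 ≈ 3719.5)
1/((-30718 - 1*46340) + s) = 1/((-30718 - 1*46340) + 7439/2) = 1/((-30718 - 46340) + 7439/2) = 1/(-77058 + 7439/2) = 1/(-146677/2) = -2/146677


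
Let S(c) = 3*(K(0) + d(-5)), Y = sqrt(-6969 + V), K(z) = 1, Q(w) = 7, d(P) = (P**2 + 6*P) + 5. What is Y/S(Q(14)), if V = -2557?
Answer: I*sqrt(9526)/3 ≈ 32.534*I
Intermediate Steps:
d(P) = 5 + P**2 + 6*P
Y = I*sqrt(9526) (Y = sqrt(-6969 - 2557) = sqrt(-9526) = I*sqrt(9526) ≈ 97.601*I)
S(c) = 3 (S(c) = 3*(1 + (5 + (-5)**2 + 6*(-5))) = 3*(1 + (5 + 25 - 30)) = 3*(1 + 0) = 3*1 = 3)
Y/S(Q(14)) = (I*sqrt(9526))/3 = (I*sqrt(9526))*(1/3) = I*sqrt(9526)/3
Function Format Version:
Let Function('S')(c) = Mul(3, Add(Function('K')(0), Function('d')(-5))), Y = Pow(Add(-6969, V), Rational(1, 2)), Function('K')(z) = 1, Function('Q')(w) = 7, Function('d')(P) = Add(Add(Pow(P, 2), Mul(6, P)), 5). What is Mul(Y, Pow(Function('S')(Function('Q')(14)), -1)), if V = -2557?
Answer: Mul(Rational(1, 3), I, Pow(9526, Rational(1, 2))) ≈ Mul(32.534, I)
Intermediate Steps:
Function('d')(P) = Add(5, Pow(P, 2), Mul(6, P))
Y = Mul(I, Pow(9526, Rational(1, 2))) (Y = Pow(Add(-6969, -2557), Rational(1, 2)) = Pow(-9526, Rational(1, 2)) = Mul(I, Pow(9526, Rational(1, 2))) ≈ Mul(97.601, I))
Function('S')(c) = 3 (Function('S')(c) = Mul(3, Add(1, Add(5, Pow(-5, 2), Mul(6, -5)))) = Mul(3, Add(1, Add(5, 25, -30))) = Mul(3, Add(1, 0)) = Mul(3, 1) = 3)
Mul(Y, Pow(Function('S')(Function('Q')(14)), -1)) = Mul(Mul(I, Pow(9526, Rational(1, 2))), Pow(3, -1)) = Mul(Mul(I, Pow(9526, Rational(1, 2))), Rational(1, 3)) = Mul(Rational(1, 3), I, Pow(9526, Rational(1, 2)))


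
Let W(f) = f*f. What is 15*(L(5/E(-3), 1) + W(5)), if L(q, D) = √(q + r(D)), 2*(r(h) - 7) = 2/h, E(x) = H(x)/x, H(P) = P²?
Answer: 375 + 5*√57 ≈ 412.75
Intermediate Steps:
W(f) = f²
E(x) = x (E(x) = x²/x = x)
r(h) = 7 + 1/h (r(h) = 7 + (2/h)/2 = 7 + 1/h)
L(q, D) = √(7 + q + 1/D) (L(q, D) = √(q + (7 + 1/D)) = √(7 + q + 1/D))
15*(L(5/E(-3), 1) + W(5)) = 15*(√(7 + 5/(-3) + 1/1) + 5²) = 15*(√(7 + 5*(-⅓) + 1) + 25) = 15*(√(7 - 5/3 + 1) + 25) = 15*(√(19/3) + 25) = 15*(√57/3 + 25) = 15*(25 + √57/3) = 375 + 5*√57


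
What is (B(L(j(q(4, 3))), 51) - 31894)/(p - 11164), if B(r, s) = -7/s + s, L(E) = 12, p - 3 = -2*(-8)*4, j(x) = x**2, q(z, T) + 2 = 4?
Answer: 1624000/565947 ≈ 2.8695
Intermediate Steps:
q(z, T) = 2 (q(z, T) = -2 + 4 = 2)
p = 67 (p = 3 - 2*(-8)*4 = 3 + 16*4 = 3 + 64 = 67)
B(r, s) = s - 7/s (B(r, s) = -7/s + s = s - 7/s)
(B(L(j(q(4, 3))), 51) - 31894)/(p - 11164) = ((51 - 7/51) - 31894)/(67 - 11164) = ((51 - 7*1/51) - 31894)/(-11097) = ((51 - 7/51) - 31894)*(-1/11097) = (2594/51 - 31894)*(-1/11097) = -1624000/51*(-1/11097) = 1624000/565947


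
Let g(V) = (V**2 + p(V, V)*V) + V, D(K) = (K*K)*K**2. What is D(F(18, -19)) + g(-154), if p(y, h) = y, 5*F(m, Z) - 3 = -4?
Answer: 29548751/625 ≈ 47278.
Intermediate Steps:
F(m, Z) = -1/5 (F(m, Z) = 3/5 + (1/5)*(-4) = 3/5 - 4/5 = -1/5)
D(K) = K**4 (D(K) = K**2*K**2 = K**4)
g(V) = V + 2*V**2 (g(V) = (V**2 + V*V) + V = (V**2 + V**2) + V = 2*V**2 + V = V + 2*V**2)
D(F(18, -19)) + g(-154) = (-1/5)**4 - 154*(1 + 2*(-154)) = 1/625 - 154*(1 - 308) = 1/625 - 154*(-307) = 1/625 + 47278 = 29548751/625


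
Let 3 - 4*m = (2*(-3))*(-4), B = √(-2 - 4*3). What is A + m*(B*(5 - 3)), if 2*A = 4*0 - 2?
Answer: -1 - 21*I*√14/2 ≈ -1.0 - 39.287*I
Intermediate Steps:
B = I*√14 (B = √(-2 - 12) = √(-14) = I*√14 ≈ 3.7417*I)
A = -1 (A = (4*0 - 2)/2 = (0 - 2)/2 = (½)*(-2) = -1)
m = -21/4 (m = ¾ - 2*(-3)*(-4)/4 = ¾ - (-3)*(-4)/2 = ¾ - ¼*24 = ¾ - 6 = -21/4 ≈ -5.2500)
A + m*(B*(5 - 3)) = -1 - 21*I*√14*(5 - 3)/4 = -1 - 21*I*√14*2/4 = -1 - 21*I*√14/2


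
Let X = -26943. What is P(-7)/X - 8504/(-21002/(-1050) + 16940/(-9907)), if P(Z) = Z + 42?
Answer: -170244794877335/366193502043 ≈ -464.90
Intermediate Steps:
P(Z) = 42 + Z
P(-7)/X - 8504/(-21002/(-1050) + 16940/(-9907)) = (42 - 7)/(-26943) - 8504/(-21002/(-1050) + 16940/(-9907)) = 35*(-1/26943) - 8504/(-21002*(-1/1050) + 16940*(-1/9907)) = -5/3849 - 8504/(10501/525 - 16940/9907) = -5/3849 - 8504/95139907/5201175 = -5/3849 - 8504*5201175/95139907 = -5/3849 - 44230792200/95139907 = -170244794877335/366193502043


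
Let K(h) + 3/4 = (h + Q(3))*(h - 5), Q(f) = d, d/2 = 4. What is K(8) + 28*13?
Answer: 1645/4 ≈ 411.25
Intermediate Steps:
d = 8 (d = 2*4 = 8)
Q(f) = 8
K(h) = -¾ + (-5 + h)*(8 + h) (K(h) = -¾ + (h + 8)*(h - 5) = -¾ + (8 + h)*(-5 + h) = -¾ + (-5 + h)*(8 + h))
K(8) + 28*13 = (-163/4 + 8² + 3*8) + 28*13 = (-163/4 + 64 + 24) + 364 = 189/4 + 364 = 1645/4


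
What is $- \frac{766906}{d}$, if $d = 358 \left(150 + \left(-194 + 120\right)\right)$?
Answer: $- \frac{383453}{13604} \approx -28.187$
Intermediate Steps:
$d = 27208$ ($d = 358 \left(150 - 74\right) = 358 \cdot 76 = 27208$)
$- \frac{766906}{d} = - \frac{766906}{27208} = \left(-766906\right) \frac{1}{27208} = - \frac{383453}{13604}$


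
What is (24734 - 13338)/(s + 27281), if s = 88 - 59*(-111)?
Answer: 5698/16959 ≈ 0.33599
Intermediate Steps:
s = 6637 (s = 88 + 6549 = 6637)
(24734 - 13338)/(s + 27281) = (24734 - 13338)/(6637 + 27281) = 11396/33918 = 11396*(1/33918) = 5698/16959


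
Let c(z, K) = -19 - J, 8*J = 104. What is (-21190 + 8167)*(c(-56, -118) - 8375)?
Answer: 109484361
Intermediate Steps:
J = 13 (J = (1/8)*104 = 13)
c(z, K) = -32 (c(z, K) = -19 - 1*13 = -19 - 13 = -32)
(-21190 + 8167)*(c(-56, -118) - 8375) = (-21190 + 8167)*(-32 - 8375) = -13023*(-8407) = 109484361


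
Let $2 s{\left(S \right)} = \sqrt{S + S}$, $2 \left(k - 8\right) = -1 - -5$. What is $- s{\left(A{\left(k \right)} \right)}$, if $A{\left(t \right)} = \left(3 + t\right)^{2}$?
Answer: $- \frac{13 \sqrt{2}}{2} \approx -9.1924$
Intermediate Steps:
$k = 10$ ($k = 8 + \frac{-1 - -5}{2} = 8 + \frac{-1 + 5}{2} = 8 + \frac{1}{2} \cdot 4 = 8 + 2 = 10$)
$s{\left(S \right)} = \frac{\sqrt{2} \sqrt{S}}{2}$ ($s{\left(S \right)} = \frac{\sqrt{S + S}}{2} = \frac{\sqrt{2 S}}{2} = \frac{\sqrt{2} \sqrt{S}}{2}$)
$- s{\left(A{\left(k \right)} \right)} = - \frac{\sqrt{2} \sqrt{\left(3 + 10\right)^{2}}}{2} = - \frac{\sqrt{2} \sqrt{13^{2}}}{2} = - \frac{\sqrt{2} \sqrt{169}}{2} = - \frac{\sqrt{2} \cdot 13}{2} = - \frac{13 \sqrt{2}}{2}$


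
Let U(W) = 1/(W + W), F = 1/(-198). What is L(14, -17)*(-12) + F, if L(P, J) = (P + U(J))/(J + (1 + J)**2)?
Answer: -568363/804474 ≈ -0.70650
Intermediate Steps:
F = -1/198 ≈ -0.0050505
U(W) = 1/(2*W)
L(P, J) = (P + 1/(2*J))/(J + (1 + J)**2)
L(14, -17)*(-12) + F = ((1/2 - 17*14)/((-17)*(-17 + (1 - 17)**2)))*(-12) - 1/198 = -(1/2 - 238)/(17*(-17 + (-16)**2))*(-12) - 1/198 = -1/17*(-475/2)/(-17 + 256)*(-12) - 1/198 = -1/17*(-475/2)/239*(-12) - 1/198 = -1/17*1/239*(-475/2)*(-12) - 1/198 = (475/8126)*(-12) - 1/198 = -2850/4063 - 1/198 = -568363/804474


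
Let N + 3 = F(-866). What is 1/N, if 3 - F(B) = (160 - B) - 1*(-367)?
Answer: -1/1393 ≈ -0.00071787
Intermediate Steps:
F(B) = -524 + B (F(B) = 3 - ((160 - B) - 1*(-367)) = 3 - ((160 - B) + 367) = 3 - (527 - B) = 3 + (-527 + B) = -524 + B)
N = -1393 (N = -3 + (-524 - 866) = -3 - 1390 = -1393)
1/N = 1/(-1393) = -1/1393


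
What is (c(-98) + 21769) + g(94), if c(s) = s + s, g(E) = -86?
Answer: 21487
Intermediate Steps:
c(s) = 2*s
(c(-98) + 21769) + g(94) = (2*(-98) + 21769) - 86 = (-196 + 21769) - 86 = 21573 - 86 = 21487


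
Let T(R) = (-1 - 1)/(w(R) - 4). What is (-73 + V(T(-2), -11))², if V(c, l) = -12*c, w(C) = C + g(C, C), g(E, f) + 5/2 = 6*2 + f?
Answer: 3249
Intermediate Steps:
g(E, f) = 19/2 + f (g(E, f) = -5/2 + (6*2 + f) = -5/2 + (12 + f) = 19/2 + f)
w(C) = 19/2 + 2*C (w(C) = C + (19/2 + C) = 19/2 + 2*C)
T(R) = -2/(11/2 + 2*R) (T(R) = (-1 - 1)/((19/2 + 2*R) - 4) = -2/(11/2 + 2*R))
(-73 + V(T(-2), -11))² = (-73 - (-48)/(11 + 4*(-2)))² = (-73 - (-48)/(11 - 8))² = (-73 - (-48)/3)² = (-73 - 12*(-4/3))² = (-73 + 16)² = (-57)² = 3249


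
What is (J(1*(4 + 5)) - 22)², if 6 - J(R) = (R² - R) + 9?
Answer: 9409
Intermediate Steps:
J(R) = -3 + R - R² (J(R) = 6 - ((R² - R) + 9) = 6 - (9 + R² - R) = 6 + (-9 + R - R²) = -3 + R - R²)
(J(1*(4 + 5)) - 22)² = ((-3 + 1*(4 + 5) - (1*(4 + 5))²) - 22)² = ((-3 + 1*9 - (1*9)²) - 22)² = ((-3 + 9 - 1*9²) - 22)² = ((-3 + 9 - 1*81) - 22)² = ((-3 + 9 - 81) - 22)² = (-75 - 22)² = (-97)² = 9409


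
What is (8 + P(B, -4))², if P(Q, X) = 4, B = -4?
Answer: 144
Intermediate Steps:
(8 + P(B, -4))² = (8 + 4)² = 12² = 144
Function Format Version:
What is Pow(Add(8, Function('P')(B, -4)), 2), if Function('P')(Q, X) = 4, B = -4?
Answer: 144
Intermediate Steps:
Pow(Add(8, Function('P')(B, -4)), 2) = Pow(Add(8, 4), 2) = Pow(12, 2) = 144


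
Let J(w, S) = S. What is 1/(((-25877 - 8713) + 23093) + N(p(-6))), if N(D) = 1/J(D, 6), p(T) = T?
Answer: -6/68981 ≈ -8.6981e-5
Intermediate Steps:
N(D) = ⅙ (N(D) = 1/6 = ⅙)
1/(((-25877 - 8713) + 23093) + N(p(-6))) = 1/(((-25877 - 8713) + 23093) + ⅙) = 1/((-34590 + 23093) + ⅙) = 1/(-11497 + ⅙) = 1/(-68981/6) = -6/68981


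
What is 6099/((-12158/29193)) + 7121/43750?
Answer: -1947379526033/132978125 ≈ -14644.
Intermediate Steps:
6099/((-12158/29193)) + 7121/43750 = 6099/((-12158*1/29193)) + 7121*(1/43750) = 6099/(-12158/29193) + 7121/43750 = 6099*(-29193/12158) + 7121/43750 = -178048107/12158 + 7121/43750 = -1947379526033/132978125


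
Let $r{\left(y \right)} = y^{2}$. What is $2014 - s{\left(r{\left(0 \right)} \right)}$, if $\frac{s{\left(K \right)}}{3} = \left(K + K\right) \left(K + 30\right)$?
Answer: $2014$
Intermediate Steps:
$s{\left(K \right)} = 6 K \left(30 + K\right)$ ($s{\left(K \right)} = 3 \left(K + K\right) \left(K + 30\right) = 3 \cdot 2 K \left(30 + K\right) = 6 K \left(30 + K\right)$)
$2014 - s{\left(r{\left(0 \right)} \right)} = 2014 - 6 \cdot 0^{2} \left(30 + 0^{2}\right) = 2014 - 6 \cdot 0 \left(30 + 0\right) = 2014 - 6 \cdot 0 \cdot 30 = 2014 - 0 = 2014 + 0 = 2014$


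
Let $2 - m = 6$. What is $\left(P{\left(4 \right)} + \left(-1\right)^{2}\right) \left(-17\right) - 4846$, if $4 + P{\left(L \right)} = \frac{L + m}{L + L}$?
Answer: $-4795$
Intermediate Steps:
$m = -4$ ($m = 2 - 6 = -4$)
$P{\left(L \right)} = -4 + \frac{-4 + L}{2 L}$ ($P{\left(L \right)} = -4 + \frac{L - 4}{L + L} = -4 + \frac{-4 + L}{2 L}$)
$\left(P{\left(4 \right)} + \left(-1\right)^{2}\right) \left(-17\right) - 4846 = \left(\left(- \frac{7}{2} - \frac{2}{4}\right) + \left(-1\right)^{2}\right) \left(-17\right) - 4846 = \left(\left(- \frac{7}{2} - \frac{1}{2}\right) + 1\right) \left(-17\right) - 4846 = \left(-4 + 1\right) \left(-17\right) - 4846 = \left(-3\right) \left(-17\right) - 4846 = 51 - 4846 = -4795$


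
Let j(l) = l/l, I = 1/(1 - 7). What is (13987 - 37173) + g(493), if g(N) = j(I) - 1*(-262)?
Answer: -22923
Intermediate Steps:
I = -⅙ (I = 1/(-6) = -⅙ ≈ -0.16667)
j(l) = 1
g(N) = 263 (g(N) = 1 - 1*(-262) = 1 + 262 = 263)
(13987 - 37173) + g(493) = (13987 - 37173) + 263 = -23186 + 263 = -22923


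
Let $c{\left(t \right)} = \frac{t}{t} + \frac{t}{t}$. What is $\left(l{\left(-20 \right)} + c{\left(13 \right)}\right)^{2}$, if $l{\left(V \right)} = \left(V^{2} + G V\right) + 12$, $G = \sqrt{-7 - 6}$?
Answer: $166196 - 16560 i \sqrt{13} \approx 1.662 \cdot 10^{5} - 59708.0 i$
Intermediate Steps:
$c{\left(t \right)} = 2$ ($c{\left(t \right)} = 1 + 1 = 2$)
$G = i \sqrt{13}$ ($G = \sqrt{-13} = i \sqrt{13} \approx 3.6056 i$)
$l{\left(V \right)} = 12 + V^{2} + i V \sqrt{13}$ ($l{\left(V \right)} = \left(V^{2} + i \sqrt{13} V\right) + 12 = \left(V^{2} + i V \sqrt{13}\right) + 12 = 12 + V^{2} + i V \sqrt{13}$)
$\left(l{\left(-20 \right)} + c{\left(13 \right)}\right)^{2} = \left(\left(12 + \left(-20\right)^{2} + i \left(-20\right) \sqrt{13}\right) + 2\right)^{2} = \left(\left(12 + 400 - 20 i \sqrt{13}\right) + 2\right)^{2} = \left(\left(412 - 20 i \sqrt{13}\right) + 2\right)^{2} = \left(414 - 20 i \sqrt{13}\right)^{2}$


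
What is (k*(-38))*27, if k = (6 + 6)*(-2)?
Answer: 24624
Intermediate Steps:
k = -24 (k = 12*(-2) = -24)
(k*(-38))*27 = -24*(-38)*27 = 912*27 = 24624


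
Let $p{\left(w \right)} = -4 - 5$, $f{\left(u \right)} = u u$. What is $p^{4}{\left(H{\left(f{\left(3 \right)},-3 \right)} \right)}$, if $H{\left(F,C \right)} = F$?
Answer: $6561$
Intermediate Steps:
$f{\left(u \right)} = u^{2}$
$p{\left(w \right)} = -9$
$p^{4}{\left(H{\left(f{\left(3 \right)},-3 \right)} \right)} = \left(-9\right)^{4} = 6561$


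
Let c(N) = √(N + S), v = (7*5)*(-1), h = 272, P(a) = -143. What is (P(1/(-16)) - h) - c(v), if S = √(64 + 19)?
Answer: -415 - I*√(35 - √83) ≈ -415.0 - 5.0882*I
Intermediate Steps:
S = √83 ≈ 9.1104
v = -35 (v = 35*(-1) = -35)
c(N) = √(N + √83)
(P(1/(-16)) - h) - c(v) = (-143 - 1*272) - √(-35 + √83) = (-143 - 272) - √(-35 + √83) = -415 - √(-35 + √83)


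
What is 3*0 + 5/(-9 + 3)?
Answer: -⅚ ≈ -0.83333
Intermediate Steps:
3*0 + 5/(-9 + 3) = 0 + 5/(-6) = 0 + 5*(-⅙) = 0 - ⅚ = -⅚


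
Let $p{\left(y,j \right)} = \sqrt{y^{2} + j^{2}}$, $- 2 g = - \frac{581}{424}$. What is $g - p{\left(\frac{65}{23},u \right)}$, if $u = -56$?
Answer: $\frac{581}{848} - \frac{\sqrt{1663169}}{23} \approx -55.386$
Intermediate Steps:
$g = \frac{581}{848}$ ($g = - \frac{\left(-581\right) \frac{1}{424}}{2} = \left(- \frac{1}{2}\right) \left(- \frac{581}{424}\right) = \frac{581}{848} \approx 0.68514$)
$p{\left(y,j \right)} = \sqrt{j^{2} + y^{2}}$
$g - p{\left(\frac{65}{23},u \right)} = \frac{581}{848} - \sqrt{\left(-56\right)^{2} + \left(\frac{65}{23}\right)^{2}} = \frac{581}{848} - \sqrt{3136 + \left(65 \cdot \frac{1}{23}\right)^{2}} = \frac{581}{848} - \sqrt{3136 + \left(\frac{65}{23}\right)^{2}} = \frac{581}{848} - \sqrt{3136 + \frac{4225}{529}} = \frac{581}{848} - \sqrt{\frac{1663169}{529}} = \frac{581}{848} - \frac{\sqrt{1663169}}{23}$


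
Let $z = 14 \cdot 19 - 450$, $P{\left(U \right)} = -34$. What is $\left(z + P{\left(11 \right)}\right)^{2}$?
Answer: $47524$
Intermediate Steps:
$z = -184$ ($z = 266 - 450 = -184$)
$\left(z + P{\left(11 \right)}\right)^{2} = \left(-184 - 34\right)^{2} = \left(-218\right)^{2} = 47524$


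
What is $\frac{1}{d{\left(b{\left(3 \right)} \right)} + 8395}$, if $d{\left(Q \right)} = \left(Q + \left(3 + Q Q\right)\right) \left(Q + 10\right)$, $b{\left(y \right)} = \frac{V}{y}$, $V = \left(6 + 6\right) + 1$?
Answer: $\frac{27}{236770} \approx 0.00011403$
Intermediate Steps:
$V = 13$ ($V = 12 + 1 = 13$)
$b{\left(y \right)} = \frac{13}{y}$
$d{\left(Q \right)} = \left(10 + Q\right) \left(3 + Q + Q^{2}\right)$ ($d{\left(Q \right)} = \left(Q + \left(3 + Q^{2}\right)\right) \left(10 + Q\right) = \left(3 + Q + Q^{2}\right) \left(10 + Q\right) = \left(10 + Q\right) \left(3 + Q + Q^{2}\right)$)
$\frac{1}{d{\left(b{\left(3 \right)} \right)} + 8395} = \frac{1}{\left(30 + \left(\frac{13}{3}\right)^{3} + 11 \left(\frac{13}{3}\right)^{2} + 13 \cdot \frac{13}{3}\right) + 8395} = \frac{1}{\left(30 + \frac{2197}{27} + 11 \cdot \frac{169}{9} + \frac{169}{3}\right) + 8395} = \frac{1}{\left(30 + \frac{2197}{27} + \frac{1859}{9} + \frac{169}{3}\right) + 8395} = \frac{1}{\frac{10105}{27} + 8395} = \frac{1}{\frac{236770}{27}} = \frac{27}{236770}$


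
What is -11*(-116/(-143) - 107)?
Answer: 15185/13 ≈ 1168.1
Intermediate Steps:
-11*(-116/(-143) - 107) = -11*(-116*(-1/143) - 107) = -11*(116/143 - 107) = -11*(-15185/143) = 15185/13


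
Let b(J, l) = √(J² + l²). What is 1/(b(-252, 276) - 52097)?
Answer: -52097/2713957729 - 12*√970/2713957729 ≈ -1.9334e-5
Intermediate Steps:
1/(b(-252, 276) - 52097) = 1/(√((-252)² + 276²) - 52097) = 1/(√(63504 + 76176) - 52097) = 1/(√139680 - 52097) = 1/(12*√970 - 52097) = 1/(-52097 + 12*√970)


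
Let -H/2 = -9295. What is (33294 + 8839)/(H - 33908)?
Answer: -42133/15318 ≈ -2.7506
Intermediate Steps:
H = 18590 (H = -2*(-9295) = 18590)
(33294 + 8839)/(H - 33908) = (33294 + 8839)/(18590 - 33908) = 42133/(-15318) = 42133*(-1/15318) = -42133/15318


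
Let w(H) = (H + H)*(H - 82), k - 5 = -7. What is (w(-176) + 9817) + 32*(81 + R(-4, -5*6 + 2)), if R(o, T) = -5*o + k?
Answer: 103801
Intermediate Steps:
k = -2 (k = 5 - 7 = -2)
w(H) = 2*H*(-82 + H) (w(H) = (2*H)*(-82 + H) = 2*H*(-82 + H))
R(o, T) = -2 - 5*o (R(o, T) = -5*o - 2 = -2 - 5*o)
(w(-176) + 9817) + 32*(81 + R(-4, -5*6 + 2)) = (2*(-176)*(-82 - 176) + 9817) + 32*(81 + (-2 - 5*(-4))) = (2*(-176)*(-258) + 9817) + 32*(81 + (-2 + 20)) = (90816 + 9817) + 32*(81 + 18) = 100633 + 32*99 = 100633 + 3168 = 103801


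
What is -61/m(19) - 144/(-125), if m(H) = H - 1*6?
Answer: -5753/1625 ≈ -3.5403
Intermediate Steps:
m(H) = -6 + H (m(H) = H - 6 = -6 + H)
-61/m(19) - 144/(-125) = -61/(-6 + 19) - 144/(-125) = -61/13 - 144*(-1/125) = -61*1/13 + 144/125 = -61/13 + 144/125 = -5753/1625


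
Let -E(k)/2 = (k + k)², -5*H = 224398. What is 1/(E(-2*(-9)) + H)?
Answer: -5/237358 ≈ -2.1065e-5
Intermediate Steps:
H = -224398/5 (H = -⅕*224398 = -224398/5 ≈ -44880.)
E(k) = -8*k² (E(k) = -2*(k + k)² = -2*4*k² = -8*k²)
1/(E(-2*(-9)) + H) = 1/(-8*(-2*(-9))² - 224398/5) = 1/(-8*18² - 224398/5) = 1/(-8*324 - 224398/5) = 1/(-2592 - 224398/5) = 1/(-237358/5) = -5/237358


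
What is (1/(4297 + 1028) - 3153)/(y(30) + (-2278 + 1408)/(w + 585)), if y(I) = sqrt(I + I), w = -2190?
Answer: 13024628393/455005275 - 48056387519*sqrt(15)/455005275 ≈ -380.43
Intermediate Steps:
y(I) = sqrt(2)*sqrt(I) (y(I) = sqrt(2*I) = sqrt(2)*sqrt(I))
(1/(4297 + 1028) - 3153)/(y(30) + (-2278 + 1408)/(w + 585)) = (1/(4297 + 1028) - 3153)/(sqrt(2)*sqrt(30) + (-2278 + 1408)/(-2190 + 585)) = (1/5325 - 3153)/(2*sqrt(15) - 870/(-1605)) = (1/5325 - 3153)/(2*sqrt(15) - 870*(-1/1605)) = -16789724/(5325*(2*sqrt(15) + 58/107)) = -16789724/(5325*(58/107 + 2*sqrt(15)))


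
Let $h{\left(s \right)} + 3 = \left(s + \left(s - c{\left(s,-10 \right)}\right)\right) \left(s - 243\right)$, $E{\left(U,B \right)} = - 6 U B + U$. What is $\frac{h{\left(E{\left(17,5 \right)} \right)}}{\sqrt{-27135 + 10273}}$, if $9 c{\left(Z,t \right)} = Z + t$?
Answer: $- \frac{6161029 i \sqrt{16862}}{151758} \approx - 5271.8 i$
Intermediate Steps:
$E{\left(U,B \right)} = U - 6 B U$ ($E{\left(U,B \right)} = - 6 B U + U = U - 6 B U$)
$c{\left(Z,t \right)} = \frac{Z}{9} + \frac{t}{9}$ ($c{\left(Z,t \right)} = \frac{Z + t}{9} = \frac{Z}{9} + \frac{t}{9}$)
$h{\left(s \right)} = -3 + \left(-243 + s\right) \left(\frac{10}{9} + \frac{17 s}{9}\right)$ ($h{\left(s \right)} = -3 + \left(s + \left(s - \left(\frac{s}{9} + \frac{1}{9} \left(-10\right)\right)\right)\right) \left(s - 243\right) = -3 + \left(s + \left(s - \left(\frac{s}{9} - \frac{10}{9}\right)\right)\right) \left(-243 + s\right) = -3 + \left(s + \left(s - \left(- \frac{10}{9} + \frac{s}{9}\right)\right)\right) \left(-243 + s\right) = -3 + \left(s + \left(\frac{10}{9} + \frac{8 s}{9}\right)\right) \left(-243 + s\right) = -3 + \left(\frac{10}{9} + \frac{17 s}{9}\right) \left(-243 + s\right) = -3 + \left(-243 + s\right) \left(\frac{10}{9} + \frac{17 s}{9}\right)$)
$\frac{h{\left(E{\left(17,5 \right)} \right)}}{\sqrt{-27135 + 10273}} = \frac{-273 - \frac{4121 \cdot 17 \left(1 - 30\right)}{9} + \frac{17 \left(17 \left(1 - 30\right)\right)^{2}}{9}}{\sqrt{-27135 + 10273}} = \frac{-273 - \frac{4121 \cdot 17 \left(1 - 30\right)}{9} + \frac{17 \left(17 \left(1 - 30\right)\right)^{2}}{9}}{\sqrt{-16862}} = \frac{-273 - \frac{4121 \cdot 17 \left(-29\right)}{9} + \frac{17 \left(17 \left(-29\right)\right)^{2}}{9}}{i \sqrt{16862}} = \left(-273 - - \frac{2031653}{9} + \frac{17 \left(-493\right)^{2}}{9}\right) \left(- \frac{i \sqrt{16862}}{16862}\right) = \left(-273 + \frac{2031653}{9} + \frac{17}{9} \cdot 243049\right) \left(- \frac{i \sqrt{16862}}{16862}\right) = \left(-273 + \frac{2031653}{9} + \frac{4131833}{9}\right) \left(- \frac{i \sqrt{16862}}{16862}\right) = \frac{6161029 \left(- \frac{i \sqrt{16862}}{16862}\right)}{9} = - \frac{6161029 i \sqrt{16862}}{151758}$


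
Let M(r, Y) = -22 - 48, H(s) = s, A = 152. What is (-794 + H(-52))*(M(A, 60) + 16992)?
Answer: -14316012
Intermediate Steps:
M(r, Y) = -70
(-794 + H(-52))*(M(A, 60) + 16992) = (-794 - 52)*(-70 + 16992) = -846*16922 = -14316012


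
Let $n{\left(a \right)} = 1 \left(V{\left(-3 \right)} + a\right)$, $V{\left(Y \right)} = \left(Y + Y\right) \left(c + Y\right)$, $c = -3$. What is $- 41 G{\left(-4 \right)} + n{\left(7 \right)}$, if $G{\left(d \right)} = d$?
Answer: $207$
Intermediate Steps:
$V{\left(Y \right)} = 2 Y \left(-3 + Y\right)$ ($V{\left(Y \right)} = \left(Y + Y\right) \left(-3 + Y\right) = 2 Y \left(-3 + Y\right)$)
$n{\left(a \right)} = 36 + a$ ($n{\left(a \right)} = 1 \left(2 \left(-3\right) \left(-3 - 3\right) + a\right) = 1 \left(2 \left(-3\right) \left(-6\right) + a\right) = 1 \left(36 + a\right) = 36 + a$)
$- 41 G{\left(-4 \right)} + n{\left(7 \right)} = \left(-41\right) \left(-4\right) + \left(36 + 7\right) = 164 + 43 = 207$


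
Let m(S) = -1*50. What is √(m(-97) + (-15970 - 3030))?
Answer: 5*I*√762 ≈ 138.02*I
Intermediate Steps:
m(S) = -50
√(m(-97) + (-15970 - 3030)) = √(-50 + (-15970 - 3030)) = √(-50 - 19000) = √(-19050) = 5*I*√762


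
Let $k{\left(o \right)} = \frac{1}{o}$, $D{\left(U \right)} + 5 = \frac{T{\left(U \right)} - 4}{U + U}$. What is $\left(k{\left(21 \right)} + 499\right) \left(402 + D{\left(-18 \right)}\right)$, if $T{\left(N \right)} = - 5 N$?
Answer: $\frac{37219720}{189} \approx 1.9693 \cdot 10^{5}$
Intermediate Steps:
$D{\left(U \right)} = -5 + \frac{-4 - 5 U}{2 U}$ ($D{\left(U \right)} = -5 + \frac{- 5 U - 4}{U + U} = -5 + \frac{-4 - 5 U}{2 U}$)
$\left(k{\left(21 \right)} + 499\right) \left(402 + D{\left(-18 \right)}\right) = \left(\frac{1}{21} + 499\right) \left(402 - \left(\frac{15}{2} + \frac{2}{-18}\right)\right) = \left(\frac{1}{21} + 499\right) \left(402 - \frac{133}{18}\right) = \frac{10480 \left(402 + \left(- \frac{15}{2} + \frac{1}{9}\right)\right)}{21} = \frac{10480 \left(402 - \frac{133}{18}\right)}{21} = \frac{10480}{21} \cdot \frac{7103}{18} = \frac{37219720}{189}$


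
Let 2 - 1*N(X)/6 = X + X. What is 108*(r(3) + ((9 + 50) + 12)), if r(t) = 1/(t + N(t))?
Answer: 53640/7 ≈ 7662.9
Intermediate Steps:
N(X) = 12 - 12*X (N(X) = 12 - 6*(X + X) = 12 - 12*X)
r(t) = 1/(12 - 11*t) (r(t) = 1/(t + (12 - 12*t)) = 1/(12 - 11*t))
108*(r(3) + ((9 + 50) + 12)) = 108*(-1/(-12 + 11*3) + ((9 + 50) + 12)) = 108*(-1/(-12 + 33) + (59 + 12)) = 108*(-1/21 + 71) = 108*(1490/21) = 53640/7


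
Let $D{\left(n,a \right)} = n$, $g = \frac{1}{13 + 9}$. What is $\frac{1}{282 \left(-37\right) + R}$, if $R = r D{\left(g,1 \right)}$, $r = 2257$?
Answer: $- \frac{22}{227291} \approx -9.6792 \cdot 10^{-5}$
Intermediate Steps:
$g = \frac{1}{22} \approx 0.045455$
$R = \frac{2257}{22}$ ($R = 2257 \cdot \frac{1}{22} = \frac{2257}{22} \approx 102.59$)
$\frac{1}{282 \left(-37\right) + R} = \frac{1}{282 \left(-37\right) + \frac{2257}{22}} = \frac{1}{-10434 + \frac{2257}{22}} = \frac{1}{- \frac{227291}{22}} = - \frac{22}{227291}$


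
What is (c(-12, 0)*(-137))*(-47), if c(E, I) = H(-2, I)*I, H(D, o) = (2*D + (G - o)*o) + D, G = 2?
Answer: 0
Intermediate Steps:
H(D, o) = 3*D + o*(2 - o) (H(D, o) = (2*D + (2 - o)*o) + D = (2*D + o*(2 - o)) + D = 3*D + o*(2 - o))
c(E, I) = I*(-6 - I² + 2*I) (c(E, I) = (-I² + 2*I + 3*(-2))*I = (-I² + 2*I - 6)*I = (-6 - I² + 2*I)*I = I*(-6 - I² + 2*I))
(c(-12, 0)*(-137))*(-47) = ((0*(-6 - 1*0² + 2*0))*(-137))*(-47) = ((0*(-6 - 1*0 + 0))*(-137))*(-47) = ((0*(-6 + 0 + 0))*(-137))*(-47) = ((0*(-6))*(-137))*(-47) = (0*(-137))*(-47) = 0*(-47) = 0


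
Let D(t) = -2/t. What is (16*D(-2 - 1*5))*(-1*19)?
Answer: -608/7 ≈ -86.857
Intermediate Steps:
(16*D(-2 - 1*5))*(-1*19) = (16*(-2/(-2 - 1*5)))*(-1*19) = (16*(-2/(-2 - 5)))*(-19) = (16*(-2/(-7)))*(-19) = (16*(-2*(-⅐)))*(-19) = (16*(2/7))*(-19) = (32/7)*(-19) = -608/7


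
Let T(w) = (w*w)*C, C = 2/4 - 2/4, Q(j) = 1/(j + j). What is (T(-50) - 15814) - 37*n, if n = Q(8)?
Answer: -253061/16 ≈ -15816.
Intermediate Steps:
Q(j) = 1/(2*j)
n = 1/16 (n = (½)/8 = (½)*(⅛) = 1/16 ≈ 0.062500)
C = 0 (C = 2*(¼) - 2*¼ = ½ - ½ = 0)
T(w) = 0 (T(w) = (w*w)*0 = w²*0 = 0)
(T(-50) - 15814) - 37*n = (0 - 15814) - 37*1/16 = -15814 - 37/16 = -253061/16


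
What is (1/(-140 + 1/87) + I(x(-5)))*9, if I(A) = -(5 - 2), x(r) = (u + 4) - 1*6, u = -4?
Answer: -329616/12179 ≈ -27.064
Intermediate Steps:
x(r) = -6 (x(r) = (-4 + 4) - 1*6 = 0 - 6 = -6)
I(A) = -3 (I(A) = -1*3 = -3)
(1/(-140 + 1/87) + I(x(-5)))*9 = (1/(-140 + 1/87) - 3)*9 = (1/(-12179/87) - 3)*9 = (-87/12179 - 3)*9 = -36624/12179*9 = -329616/12179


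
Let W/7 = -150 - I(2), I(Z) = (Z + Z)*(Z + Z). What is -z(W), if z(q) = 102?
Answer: -102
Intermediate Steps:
I(Z) = 4*Z² (I(Z) = (2*Z)*(2*Z) = 4*Z²)
W = -1162 (W = 7*(-150 - 4*2²) = 7*(-150 - 4*4) = 7*(-150 - 1*16) = 7*(-150 - 16) = 7*(-166) = -1162)
-z(W) = -1*102 = -102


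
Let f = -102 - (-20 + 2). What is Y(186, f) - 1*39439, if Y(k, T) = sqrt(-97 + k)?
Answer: -39439 + sqrt(89) ≈ -39430.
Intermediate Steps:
f = -84 (f = -102 - 1*(-18) = -102 + 18 = -84)
Y(186, f) - 1*39439 = sqrt(-97 + 186) - 1*39439 = sqrt(89) - 39439 = -39439 + sqrt(89)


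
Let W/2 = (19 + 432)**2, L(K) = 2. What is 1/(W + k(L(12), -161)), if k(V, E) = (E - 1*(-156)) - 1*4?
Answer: 1/406793 ≈ 2.4583e-6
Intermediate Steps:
k(V, E) = 152 + E (k(V, E) = (E + 156) - 4 = (156 + E) - 4 = 152 + E)
W = 406802 (W = 2*(19 + 432)**2 = 2*451**2 = 2*203401 = 406802)
1/(W + k(L(12), -161)) = 1/(406802 + (152 - 161)) = 1/(406802 - 9) = 1/406793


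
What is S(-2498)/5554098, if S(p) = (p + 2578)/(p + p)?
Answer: -10/3468534201 ≈ -2.8831e-9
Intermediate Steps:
S(p) = (2578 + p)/(2*p) (S(p) = (2578 + p)/((2*p)) = (2578 + p)*(1/(2*p)) = (2578 + p)/(2*p))
S(-2498)/5554098 = ((½)*(2578 - 2498)/(-2498))/5554098 = ((½)*(-1/2498)*80)*(1/5554098) = -20/1249*1/5554098 = -10/3468534201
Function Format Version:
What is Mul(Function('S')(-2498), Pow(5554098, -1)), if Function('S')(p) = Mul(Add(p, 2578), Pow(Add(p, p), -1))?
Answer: Rational(-10, 3468534201) ≈ -2.8831e-9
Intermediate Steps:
Function('S')(p) = Mul(Rational(1, 2), Pow(p, -1), Add(2578, p)) (Function('S')(p) = Mul(Add(2578, p), Pow(Mul(2, p), -1)) = Mul(Add(2578, p), Mul(Rational(1, 2), Pow(p, -1))) = Mul(Rational(1, 2), Pow(p, -1), Add(2578, p)))
Mul(Function('S')(-2498), Pow(5554098, -1)) = Mul(Mul(Rational(1, 2), Pow(-2498, -1), Add(2578, -2498)), Pow(5554098, -1)) = Mul(Mul(Rational(1, 2), Rational(-1, 2498), 80), Rational(1, 5554098)) = Mul(Rational(-20, 1249), Rational(1, 5554098)) = Rational(-10, 3468534201)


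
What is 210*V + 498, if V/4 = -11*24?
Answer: -221262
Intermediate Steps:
V = -1056 (V = 4*(-11*24) = 4*(-264) = -1056)
210*V + 498 = 210*(-1056) + 498 = -221760 + 498 = -221262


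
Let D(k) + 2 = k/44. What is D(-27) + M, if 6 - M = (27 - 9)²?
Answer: -14107/44 ≈ -320.61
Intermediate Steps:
D(k) = -2 + k/44
M = -318 (M = 6 - (27 - 9)² = 6 - 1*18² = 6 - 1*324 = 6 - 324 = -318)
D(-27) + M = (-2 + (1/44)*(-27)) - 318 = (-2 - 27/44) - 318 = -115/44 - 318 = -14107/44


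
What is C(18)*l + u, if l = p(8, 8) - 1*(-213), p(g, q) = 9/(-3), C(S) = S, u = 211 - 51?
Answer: 3940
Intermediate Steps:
u = 160
p(g, q) = -3 (p(g, q) = 9*(-1/3) = -3)
l = 210 (l = -3 - 1*(-213) = -3 + 213 = 210)
C(18)*l + u = 18*210 + 160 = 3780 + 160 = 3940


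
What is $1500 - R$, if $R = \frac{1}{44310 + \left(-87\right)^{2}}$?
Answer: $\frac{77818499}{51879} \approx 1500.0$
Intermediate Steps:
$R = \frac{1}{51879}$ ($R = \frac{1}{44310 + 7569} = \frac{1}{51879} \approx 1.9276 \cdot 10^{-5}$)
$1500 - R = 1500 - \frac{1}{51879} = \frac{77818499}{51879}$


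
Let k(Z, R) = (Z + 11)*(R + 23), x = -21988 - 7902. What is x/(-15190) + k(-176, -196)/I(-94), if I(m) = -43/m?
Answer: 83182753/1333 ≈ 62403.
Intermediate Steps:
x = -29890
k(Z, R) = (11 + Z)*(23 + R)
x/(-15190) + k(-176, -196)/I(-94) = -29890/(-15190) + (253 + 11*(-196) + 23*(-176) - 196*(-176))/((-43/(-94))) = -29890*(-1/15190) + (253 - 2156 - 4048 + 34496)/((-43*(-1/94))) = 61/31 + 28545/(43/94) = 61/31 + 28545*(94/43) = 61/31 + 2683230/43 = 83182753/1333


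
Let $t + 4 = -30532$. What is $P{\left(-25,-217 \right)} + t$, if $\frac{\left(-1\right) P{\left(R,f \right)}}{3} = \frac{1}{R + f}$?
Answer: $- \frac{7389709}{242} \approx -30536.0$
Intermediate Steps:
$t = -30536$ ($t = -4 - 30532 = -30536$)
$P{\left(R,f \right)} = - \frac{3}{R + f}$
$P{\left(-25,-217 \right)} + t = - \frac{3}{-25 - 217} - 30536 = - \frac{3}{-242} - 30536 = \left(-3\right) \left(- \frac{1}{242}\right) - 30536 = \frac{3}{242} - 30536 = - \frac{7389709}{242}$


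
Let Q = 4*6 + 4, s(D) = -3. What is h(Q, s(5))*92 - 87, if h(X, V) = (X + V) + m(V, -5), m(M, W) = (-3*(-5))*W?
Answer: -4687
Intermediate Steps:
Q = 28 (Q = 24 + 4 = 28)
m(M, W) = 15*W
h(X, V) = -75 + V + X (h(X, V) = (X + V) + 15*(-5) = (V + X) - 75 = -75 + V + X)
h(Q, s(5))*92 - 87 = (-75 - 3 + 28)*92 - 87 = -50*92 - 87 = -4600 - 87 = -4687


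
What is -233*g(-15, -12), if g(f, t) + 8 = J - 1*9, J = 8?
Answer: 2097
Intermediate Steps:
g(f, t) = -9 (g(f, t) = -8 + (8 - 1*9) = -8 + (8 - 9) = -8 - 1 = -9)
-233*g(-15, -12) = -233*(-9) = 2097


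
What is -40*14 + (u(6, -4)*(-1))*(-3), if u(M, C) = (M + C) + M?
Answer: -536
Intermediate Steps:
u(M, C) = C + 2*M (u(M, C) = (C + M) + M = C + 2*M)
-40*14 + (u(6, -4)*(-1))*(-3) = -40*14 + ((-4 + 2*6)*(-1))*(-3) = -560 + ((-4 + 12)*(-1))*(-3) = -560 + (8*(-1))*(-3) = -560 - 8*(-3) = -560 + 24 = -536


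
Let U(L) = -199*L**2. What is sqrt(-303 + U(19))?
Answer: I*sqrt(72142) ≈ 268.59*I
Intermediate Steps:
sqrt(-303 + U(19)) = sqrt(-303 - 199*19**2) = sqrt(-303 - 199*361) = sqrt(-303 - 71839) = sqrt(-72142) = I*sqrt(72142)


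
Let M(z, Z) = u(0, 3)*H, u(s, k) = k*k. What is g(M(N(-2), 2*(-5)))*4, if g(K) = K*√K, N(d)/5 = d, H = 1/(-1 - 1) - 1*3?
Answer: -189*I*√14 ≈ -707.17*I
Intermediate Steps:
u(s, k) = k²
H = -7/2 (H = 1/(-2) - 3 = -½ - 3 = -7/2 ≈ -3.5000)
N(d) = 5*d
M(z, Z) = -63/2 (M(z, Z) = 3²*(-7/2) = 9*(-7/2) = -63/2)
g(K) = K^(3/2)
g(M(N(-2), 2*(-5)))*4 = (-63/2)^(3/2)*4 = -189*I*√14/4*4 = -189*I*√14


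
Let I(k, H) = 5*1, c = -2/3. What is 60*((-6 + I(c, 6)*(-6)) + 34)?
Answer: -120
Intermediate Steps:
c = -2/3 (c = -2*1/3 = -2/3 ≈ -0.66667)
I(k, H) = 5
60*((-6 + I(c, 6)*(-6)) + 34) = 60*((-6 + 5*(-6)) + 34) = 60*((-6 - 30) + 34) = 60*(-36 + 34) = 60*(-2) = -120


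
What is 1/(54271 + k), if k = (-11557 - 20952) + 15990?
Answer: 1/37752 ≈ 2.6489e-5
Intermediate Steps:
k = -16519 (k = -32509 + 15990 = -16519)
1/(54271 + k) = 1/(54271 - 16519) = 1/37752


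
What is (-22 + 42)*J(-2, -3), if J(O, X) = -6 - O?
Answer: -80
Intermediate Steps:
(-22 + 42)*J(-2, -3) = (-22 + 42)*(-6 - 1*(-2)) = 20*(-6 + 2) = 20*(-4) = -80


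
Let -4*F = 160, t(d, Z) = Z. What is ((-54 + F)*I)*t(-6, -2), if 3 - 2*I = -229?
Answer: 21808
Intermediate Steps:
I = 116 (I = 3/2 - ½*(-229) = 3/2 + 229/2 = 116)
F = -40 (F = -¼*160 = -40)
((-54 + F)*I)*t(-6, -2) = ((-54 - 40)*116)*(-2) = -94*116*(-2) = -10904*(-2) = 21808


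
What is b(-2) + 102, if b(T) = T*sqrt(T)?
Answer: 102 - 2*I*sqrt(2) ≈ 102.0 - 2.8284*I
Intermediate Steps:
b(T) = T**(3/2)
b(-2) + 102 = (-2)**(3/2) + 102 = -2*I*sqrt(2) + 102 = 102 - 2*I*sqrt(2)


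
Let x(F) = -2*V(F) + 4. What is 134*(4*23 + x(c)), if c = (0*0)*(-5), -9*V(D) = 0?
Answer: 12864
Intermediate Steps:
V(D) = 0 (V(D) = -⅑*0 = 0)
c = 0 (c = 0*(-5) = 0)
x(F) = 4 (x(F) = -2*0 + 4 = 0 + 4 = 4)
134*(4*23 + x(c)) = 134*(4*23 + 4) = 134*(92 + 4) = 134*96 = 12864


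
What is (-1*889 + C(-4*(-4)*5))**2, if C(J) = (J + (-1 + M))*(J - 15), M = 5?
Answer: 20894041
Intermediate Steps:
C(J) = (-15 + J)*(4 + J) (C(J) = (J + (-1 + 5))*(J - 15) = (J + 4)*(-15 + J) = (4 + J)*(-15 + J) = (-15 + J)*(4 + J))
(-1*889 + C(-4*(-4)*5))**2 = (-1*889 + (-60 + (-4*(-4)*5)**2 - 11*(-4*(-4))*5))**2 = (-889 + (-60 + (16*5)**2 - 176*5))**2 = (-889 + (-60 + 80**2 - 11*80))**2 = (-889 + (-60 + 6400 - 880))**2 = (-889 + 5460)**2 = 4571**2 = 20894041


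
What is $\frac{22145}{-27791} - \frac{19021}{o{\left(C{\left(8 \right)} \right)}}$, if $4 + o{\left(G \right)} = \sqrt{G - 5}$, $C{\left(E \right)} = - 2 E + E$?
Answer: $\frac{2113808239}{805939} + \frac{19021 i \sqrt{13}}{29} \approx 2622.8 + 2364.9 i$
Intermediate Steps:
$C{\left(E \right)} = - E$
$o{\left(G \right)} = -4 + \sqrt{-5 + G}$ ($o{\left(G \right)} = -4 + \sqrt{G - 5} = -4 + \sqrt{-5 + G}$)
$\frac{22145}{-27791} - \frac{19021}{o{\left(C{\left(8 \right)} \right)}} = \frac{22145}{-27791} - \frac{19021}{-4 + \sqrt{-5 - 8}} = 22145 \left(- \frac{1}{27791}\right) - \frac{19021}{-4 + \sqrt{-5 - 8}} = - \frac{22145}{27791} - \frac{19021}{-4 + \sqrt{-13}} = - \frac{22145}{27791} - \frac{19021}{-4 + i \sqrt{13}}$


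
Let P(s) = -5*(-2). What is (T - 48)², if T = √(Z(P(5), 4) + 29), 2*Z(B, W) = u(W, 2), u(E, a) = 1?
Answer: (96 - √118)²/4 ≈ 1812.1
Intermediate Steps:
P(s) = 10
Z(B, W) = ½ (Z(B, W) = (½)*1 = ½)
T = √118/2 (T = √(½ + 29) = √(59/2) = √118/2 ≈ 5.4314)
(T - 48)² = (√118/2 - 48)² = (-48 + √118/2)²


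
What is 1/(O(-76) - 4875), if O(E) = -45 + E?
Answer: -1/4996 ≈ -0.00020016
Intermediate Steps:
1/(O(-76) - 4875) = 1/((-45 - 76) - 4875) = 1/(-121 - 4875) = 1/(-4996) = -1/4996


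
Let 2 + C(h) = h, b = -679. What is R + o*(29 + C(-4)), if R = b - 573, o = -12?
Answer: -1528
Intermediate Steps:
C(h) = -2 + h
R = -1252 (R = -679 - 573 = -1252)
R + o*(29 + C(-4)) = -1252 - 12*(29 + (-2 - 4)) = -1252 - 12*(29 - 6) = -1252 - 12*23 = -1252 - 276 = -1528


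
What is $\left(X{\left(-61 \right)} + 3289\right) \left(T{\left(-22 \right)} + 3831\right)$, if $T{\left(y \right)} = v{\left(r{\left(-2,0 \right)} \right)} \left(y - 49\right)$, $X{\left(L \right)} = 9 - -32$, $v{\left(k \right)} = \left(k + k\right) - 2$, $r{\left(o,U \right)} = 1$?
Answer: $12757230$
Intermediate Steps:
$v{\left(k \right)} = -2 + 2 k$ ($v{\left(k \right)} = 2 k - 2 = -2 + 2 k$)
$X{\left(L \right)} = 41$ ($X{\left(L \right)} = 9 + 32 = 41$)
$T{\left(y \right)} = 0$ ($T{\left(y \right)} = \left(-2 + 2 \cdot 1\right) \left(y - 49\right) = \left(-2 + 2\right) \left(-49 + y\right) = 0 \left(-49 + y\right) = 0$)
$\left(X{\left(-61 \right)} + 3289\right) \left(T{\left(-22 \right)} + 3831\right) = \left(41 + 3289\right) \left(0 + 3831\right) = 3330 \cdot 3831 = 12757230$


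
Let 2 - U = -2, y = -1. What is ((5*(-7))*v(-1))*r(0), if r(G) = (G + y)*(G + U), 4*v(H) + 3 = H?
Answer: -140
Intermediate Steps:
U = 4 (U = 2 - 1*(-2) = 2 + 2 = 4)
v(H) = -¾ + H/4
r(G) = (-1 + G)*(4 + G) (r(G) = (G - 1)*(G + 4) = (-1 + G)*(4 + G))
((5*(-7))*v(-1))*r(0) = ((5*(-7))*(-¾ + (¼)*(-1)))*(-4 + 0² + 3*0) = (-35*(-¾ - ¼))*(-4 + 0 + 0) = -35*(-1)*(-4) = 35*(-4) = -140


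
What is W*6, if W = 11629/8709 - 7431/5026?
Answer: -6269225/7295239 ≈ -0.85936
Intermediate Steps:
W = -6269225/43771434 (W = 11629*(1/8709) - 7431*1/5026 = 11629/8709 - 7431/5026 = -6269225/43771434 ≈ -0.14323)
W*6 = -6269225/43771434*6 = -6269225/7295239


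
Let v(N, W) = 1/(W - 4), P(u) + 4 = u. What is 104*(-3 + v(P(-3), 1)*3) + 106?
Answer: -310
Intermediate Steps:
P(u) = -4 + u
v(N, W) = 1/(-4 + W)
104*(-3 + v(P(-3), 1)*3) + 106 = 104*(-3 + 3/(-4 + 1)) + 106 = 104*(-3 + 3/(-3)) + 106 = 104*(-3 - ⅓*3) + 106 = 104*(-3 - 1) + 106 = 104*(-4) + 106 = -416 + 106 = -310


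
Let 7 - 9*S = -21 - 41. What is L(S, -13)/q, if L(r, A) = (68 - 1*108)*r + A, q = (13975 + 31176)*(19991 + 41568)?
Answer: -959/8338351227 ≈ -1.1501e-7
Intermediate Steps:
S = 23/3 (S = 7/9 - (-21 - 41)/9 = 7/9 - 1/9*(-62) = 7/9 + 62/9 = 23/3 ≈ 7.6667)
q = 2779450409 (q = 45151*61559 = 2779450409)
L(r, A) = A - 40*r (L(r, A) = (68 - 108)*r + A = -40*r + A = A - 40*r)
L(S, -13)/q = (-13 - 40*23/3)/2779450409 = (-13 - 920/3)*(1/2779450409) = -959/3*1/2779450409 = -959/8338351227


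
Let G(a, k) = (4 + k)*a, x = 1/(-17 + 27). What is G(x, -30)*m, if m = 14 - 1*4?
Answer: -26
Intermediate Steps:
x = 1/10 ≈ 0.10000
m = 10 (m = 14 - 4 = 10)
G(a, k) = a*(4 + k)
G(x, -30)*m = ((4 - 30)/10)*10 = ((1/10)*(-26))*10 = -13/5*10 = -26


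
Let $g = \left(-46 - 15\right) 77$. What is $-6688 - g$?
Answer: $-1991$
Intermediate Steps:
$g = -4697$ ($g = \left(-61\right) 77 = -4697$)
$-6688 - g = -6688 - -4697 = -6688 + 4697 = -1991$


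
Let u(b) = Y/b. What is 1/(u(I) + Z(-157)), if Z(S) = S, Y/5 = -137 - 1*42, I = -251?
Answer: -251/38512 ≈ -0.0065174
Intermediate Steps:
Y = -895 (Y = 5*(-137 - 1*42) = 5*(-137 - 42) = 5*(-179) = -895)
u(b) = -895/b
1/(u(I) + Z(-157)) = 1/(-895/(-251) - 157) = 1/(-895*(-1/251) - 157) = 1/(895/251 - 157) = 1/(-38512/251) = -251/38512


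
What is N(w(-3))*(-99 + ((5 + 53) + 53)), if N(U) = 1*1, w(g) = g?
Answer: 12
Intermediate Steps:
N(U) = 1
N(w(-3))*(-99 + ((5 + 53) + 53)) = 1*(-99 + ((5 + 53) + 53)) = 1*(-99 + (58 + 53)) = 1*(-99 + 111) = 1*12 = 12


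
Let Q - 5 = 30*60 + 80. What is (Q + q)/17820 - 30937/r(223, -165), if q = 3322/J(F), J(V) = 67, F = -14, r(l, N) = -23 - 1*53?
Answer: 2309173292/5671215 ≈ 407.17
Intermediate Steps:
r(l, N) = -76 (r(l, N) = -23 - 53 = -76)
q = 3322/67 ≈ 49.582
Q = 1885 (Q = 5 + (30*60 + 80) = 5 + (1800 + 80) = 5 + 1880 = 1885)
(Q + q)/17820 - 30937/r(223, -165) = (1885 + 3322/67)/17820 - 30937/(-76) = (129617/67)*(1/17820) - 30937*(-1/76) = 129617/1193940 + 30937/76 = 2309173292/5671215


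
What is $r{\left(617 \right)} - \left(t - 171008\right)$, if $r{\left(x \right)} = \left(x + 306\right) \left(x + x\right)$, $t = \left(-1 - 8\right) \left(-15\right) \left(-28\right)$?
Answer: $1313770$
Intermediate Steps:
$t = -3780$ ($t = \left(-1 - 8\right) \left(-15\right) \left(-28\right) = \left(-9\right) \left(-15\right) \left(-28\right) = 135 \left(-28\right) = -3780$)
$r{\left(x \right)} = 2 x \left(306 + x\right)$ ($r{\left(x \right)} = \left(306 + x\right) 2 x = 2 x \left(306 + x\right)$)
$r{\left(617 \right)} - \left(t - 171008\right) = 2 \cdot 617 \left(306 + 617\right) - \left(-3780 - 171008\right) = 2 \cdot 617 \cdot 923 - \left(-3780 - 171008\right) = 1138982 - -174788 = 1138982 + 174788 = 1313770$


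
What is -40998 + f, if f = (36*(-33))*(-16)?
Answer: -21990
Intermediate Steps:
f = 19008 (f = -1188*(-16) = 19008)
-40998 + f = -40998 + 19008 = -21990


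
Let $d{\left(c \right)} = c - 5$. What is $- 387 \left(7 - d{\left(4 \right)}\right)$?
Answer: $-3096$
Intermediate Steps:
$d{\left(c \right)} = -5 + c$
$- 387 \left(7 - d{\left(4 \right)}\right) = - 387 \left(7 - \left(-5 + 4\right)\right) = - 387 \left(7 - -1\right) = - 387 \left(7 + 1\right) = \left(-387\right) 8 = -3096$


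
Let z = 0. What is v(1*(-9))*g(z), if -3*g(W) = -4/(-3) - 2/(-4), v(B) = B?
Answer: 11/2 ≈ 5.5000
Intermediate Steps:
g(W) = -11/18 (g(W) = -(-4/(-3) - 2/(-4))/3 = -(-4*(-⅓) - 2*(-¼))/3 = -(4/3 + ½)/3 = -⅓*11/6 = -11/18)
v(1*(-9))*g(z) = (1*(-9))*(-11/18) = -9*(-11/18) = 11/2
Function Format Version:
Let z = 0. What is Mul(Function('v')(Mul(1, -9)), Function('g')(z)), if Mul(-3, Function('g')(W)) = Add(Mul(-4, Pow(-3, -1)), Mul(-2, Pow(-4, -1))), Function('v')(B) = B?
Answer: Rational(11, 2) ≈ 5.5000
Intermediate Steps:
Function('g')(W) = Rational(-11, 18) (Function('g')(W) = Mul(Rational(-1, 3), Add(Mul(-4, Pow(-3, -1)), Mul(-2, Pow(-4, -1)))) = Mul(Rational(-1, 3), Add(Mul(-4, Rational(-1, 3)), Mul(-2, Rational(-1, 4)))) = Mul(Rational(-1, 3), Add(Rational(4, 3), Rational(1, 2))) = Mul(Rational(-1, 3), Rational(11, 6)) = Rational(-11, 18))
Mul(Function('v')(Mul(1, -9)), Function('g')(z)) = Mul(Mul(1, -9), Rational(-11, 18)) = Mul(-9, Rational(-11, 18)) = Rational(11, 2)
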